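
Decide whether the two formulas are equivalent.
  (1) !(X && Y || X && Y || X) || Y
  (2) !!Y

No

E1: !(X && Y || X && Y || X) || Y
    = !(X && Y || X) || Y   — idempotence
    = !X || Y   — absorption
E2: !!Y
    = Y   — double negation
These differ: at X=0, Y=0, E1 = 1 but E2 = 0.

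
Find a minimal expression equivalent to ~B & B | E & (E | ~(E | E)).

E

~B & B | E & (E | ~(E | E))
= E & (E | ~(E | E))   (complement / identity)
= E & (E | ~E)   (idempotence)
= E   (complement / identity)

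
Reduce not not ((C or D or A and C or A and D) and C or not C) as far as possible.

not not ((C or D or A and C or A and D) and C or not C)
= (C or D or A and C or A and D) and C or not C   [double negation]
= (C or D or (C or D) and A) and C or not C   [distribution]
= (C or D) and C or not C   [absorption]
= C or not C   [absorption]
= True   [complement]

True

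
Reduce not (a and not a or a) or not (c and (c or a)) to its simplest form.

not (a and not a or a) or not (c and (c or a))
= not (a and not a or a) or not c   [absorption]
= not a or not c   [complement / identity]

not a or not c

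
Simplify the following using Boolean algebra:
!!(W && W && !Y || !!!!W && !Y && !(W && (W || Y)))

W && !Y

!!(W && W && !Y || !!!!W && !Y && !(W && (W || Y)))
= !!(W && W && !Y || !!!!W && !Y && !W)   — absorption
= !!(W && W && !Y || !!W && !Y && !W)   — double negation
= W && W && !Y || !!W && !Y && !W   — double negation
= W && W && !Y || W && !Y && !W   — double negation
= W && !Y   — distribution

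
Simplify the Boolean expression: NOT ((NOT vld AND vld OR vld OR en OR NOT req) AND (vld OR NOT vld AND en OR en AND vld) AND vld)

NOT ((NOT vld AND vld OR vld OR en OR NOT req) AND (vld OR NOT vld AND en OR en AND vld) AND vld)
= NOT ((vld OR en OR NOT req) AND (vld OR NOT vld AND en OR en AND vld) AND vld)   (complement / identity)
= NOT ((vld OR en OR NOT req) AND (vld OR en) AND vld)   (distribution)
= NOT ((vld OR en) AND vld)   (absorption)
= NOT vld   (absorption)

NOT vld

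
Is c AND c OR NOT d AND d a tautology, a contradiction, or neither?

neither

c AND c OR NOT d AND d
= c AND c   (complement / identity)
= c   (idempotence)
This depends on c, so it is not a constant.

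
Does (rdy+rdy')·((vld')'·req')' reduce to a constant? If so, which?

no

(rdy+rdy')·((vld')'·req')'
= (rdy+rdy')·(vld'+req)   (De Morgan)
= vld'+req   (complement / identity)
This depends on req, vld, so it is not a constant.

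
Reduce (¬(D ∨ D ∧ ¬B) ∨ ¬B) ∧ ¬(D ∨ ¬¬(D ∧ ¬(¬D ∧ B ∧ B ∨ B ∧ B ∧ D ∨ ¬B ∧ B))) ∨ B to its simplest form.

¬D ∨ B

(¬(D ∨ D ∧ ¬B) ∨ ¬B) ∧ ¬(D ∨ ¬¬(D ∧ ¬(¬D ∧ B ∧ B ∨ B ∧ B ∧ D ∨ ¬B ∧ B))) ∨ B
= (¬(D ∨ D ∧ ¬B) ∨ ¬B) ∧ ¬(D ∨ D ∧ ¬(¬D ∧ B ∧ B ∨ B ∧ B ∧ D ∨ ¬B ∧ B)) ∨ B   — double negation
= (¬(D ∨ D ∧ ¬B) ∨ ¬B) ∧ ¬(D ∨ D ∧ ¬(B ∧ B ∨ ¬B ∧ B)) ∨ B   — distribution
= (¬(D ∨ D ∧ ¬B) ∨ ¬B) ∧ ¬(D ∨ D ∧ ¬B) ∨ B   — distribution
= ¬(D ∨ D ∧ ¬B) ∨ B   — absorption
= ¬D ∨ B   — absorption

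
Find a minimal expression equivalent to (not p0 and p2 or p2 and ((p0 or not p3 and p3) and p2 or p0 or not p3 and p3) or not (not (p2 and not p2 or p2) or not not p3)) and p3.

(not p0 and p2 or p2 and ((p0 or not p3 and p3) and p2 or p0 or not p3 and p3) or not (not (p2 and not p2 or p2) or not not p3)) and p3
= (not p0 and p2 or p2 and ((p0 or not p3 and p3) and p2 or p0 or not p3 and p3) or not (not p2 or not not p3)) and p3   (complement / identity)
= (not p0 and p2 or p2 and (p0 or not p3 and p3) or not (not p2 or not not p3)) and p3   (absorption)
= (not p0 and p2 or p2 and p0 or not (not p2 or not not p3)) and p3   (complement / identity)
= (not p0 and p2 or p2 and p0 or p2 and not p3) and p3   (De Morgan)
= (p2 or p2 and not p3) and p3   (distribution)
= p2 and p3   (absorption)

p2 and p3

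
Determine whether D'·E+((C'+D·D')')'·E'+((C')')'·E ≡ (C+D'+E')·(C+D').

No

E1: D'·E+((C'+D·D')')'·E'+((C')')'·E
    = D'·E+((C')')'·E'+((C')')'·E   [complement / identity]
    = D'·E+((C')')'   [distribution]
    = D'·E+C'   [double negation]
E2: (C+D'+E')·(C+D')
    = C+D'   [absorption]
These differ: at C=1, D=1, E=0, E1 = 0 but E2 = 1.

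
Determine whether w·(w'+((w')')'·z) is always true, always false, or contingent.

w·(w'+((w')')'·z)
= w·(w'+w'·z)   (double negation)
= w·w'   (absorption)
= 0   (complement)

always false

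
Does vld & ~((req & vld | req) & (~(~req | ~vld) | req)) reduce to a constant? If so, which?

no

vld & ~((req & vld | req) & (~(~req | ~vld) | req))
= vld & ~((req & vld | req) & (req & vld | req))   — De Morgan
= vld & ~(req & vld | req)   — idempotence
= vld & ~req   — absorption
This depends on req, vld, so it is not a constant.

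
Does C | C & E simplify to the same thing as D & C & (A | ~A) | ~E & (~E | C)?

No

E1: C | C & E
    = C   [absorption]
E2: D & C & (A | ~A) | ~E & (~E | C)
    = D & C & (A | ~A) | ~E   [absorption]
    = D & C | ~E   [complement / identity]
These differ: at A=0, C=0, D=0, E=0, E1 = 0 but E2 = 1.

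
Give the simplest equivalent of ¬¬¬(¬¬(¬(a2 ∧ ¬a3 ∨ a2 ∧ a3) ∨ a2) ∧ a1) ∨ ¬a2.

¬¬¬(¬¬(¬(a2 ∧ ¬a3 ∨ a2 ∧ a3) ∨ a2) ∧ a1) ∨ ¬a2
= ¬¬¬(¬¬(¬a2 ∨ a2) ∧ a1) ∨ ¬a2
= ¬¬¬((¬a2 ∨ a2) ∧ a1) ∨ ¬a2
= ¬¬¬a1 ∨ ¬a2
= ¬a1 ∨ ¬a2

¬a1 ∨ ¬a2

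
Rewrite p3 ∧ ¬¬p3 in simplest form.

p3 ∧ ¬¬p3
= p3 ∧ p3   — double negation
= p3   — idempotence

p3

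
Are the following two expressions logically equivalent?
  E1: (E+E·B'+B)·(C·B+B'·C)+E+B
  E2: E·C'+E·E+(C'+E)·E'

No

E1: (E+E·B'+B)·(C·B+B'·C)+E+B
    = (E+E·B'+B)·C+E+B   (distribution)
    = (E+B)·C+E+B   (absorption)
    = E+B   (absorption)
E2: E·C'+E·E+(C'+E)·E'
    = (C'+E)·E+(C'+E)·E'   (distribution)
    = C'+E   (distribution)
These differ: at B=0, C=0, E=0, E1 = 0 but E2 = 1.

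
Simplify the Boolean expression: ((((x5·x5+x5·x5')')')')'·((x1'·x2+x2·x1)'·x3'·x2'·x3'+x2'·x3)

x5·x2'

((((x5·x5+x5·x5')')')')'·((x1'·x2+x2·x1)'·x3'·x2'·x3'+x2'·x3)
= ((((x5·x5+x5·x5')')')')'·(x2'·x3'·x2'·x3'+x2'·x3)   (distribution)
= (((x5')')')'·(x2'·x3'·x2'·x3'+x2'·x3)   (distribution)
= (((x5')')')'·(x2'·x3'+x2'·x3)   (idempotence)
= (((x5')')')'·x2'   (distribution)
= (x5')'·x2'   (double negation)
= x5·x2'   (double negation)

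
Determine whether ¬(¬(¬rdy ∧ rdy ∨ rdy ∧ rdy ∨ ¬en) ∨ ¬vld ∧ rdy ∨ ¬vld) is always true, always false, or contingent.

¬(¬(¬rdy ∧ rdy ∨ rdy ∧ rdy ∨ ¬en) ∨ ¬vld ∧ rdy ∨ ¬vld)
= ¬(¬(¬rdy ∧ rdy ∨ rdy ∧ rdy ∨ ¬en) ∨ ¬vld)   (absorption)
= (¬rdy ∧ rdy ∨ rdy ∧ rdy ∨ ¬en) ∧ vld   (De Morgan)
= (rdy ∨ ¬en) ∧ vld   (distribution)
This depends on en, rdy, vld, so it is not a constant.

contingent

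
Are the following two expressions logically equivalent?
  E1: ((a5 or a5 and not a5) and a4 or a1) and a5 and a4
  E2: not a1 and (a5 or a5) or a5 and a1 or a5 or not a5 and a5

E1: ((a5 or a5 and not a5) and a4 or a1) and a5 and a4
    = (a5 and a4 or a1) and a5 and a4   [complement / identity]
    = a5 and a4   [absorption]
E2: not a1 and (a5 or a5) or a5 and a1 or a5 or not a5 and a5
    = not a1 and (a5 or a5) or a5 and a1 or a5   [complement / identity]
    = not a1 and a5 or a5 and a1 or a5   [idempotence]
    = a5 or a5   [distribution]
    = a5   [idempotence]
These differ: at a1=0, a4=0, a5=1, E1 = 0 but E2 = 1.

No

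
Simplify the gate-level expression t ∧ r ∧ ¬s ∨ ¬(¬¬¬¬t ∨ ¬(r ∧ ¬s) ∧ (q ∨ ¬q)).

r ∧ ¬s

t ∧ r ∧ ¬s ∨ ¬(¬¬¬¬t ∨ ¬(r ∧ ¬s) ∧ (q ∨ ¬q))
= t ∧ r ∧ ¬s ∨ ¬(¬¬¬¬t ∨ ¬(r ∧ ¬s))   (complement / identity)
= t ∧ r ∧ ¬s ∨ ¬(¬¬t ∨ ¬(r ∧ ¬s))   (double negation)
= t ∧ r ∧ ¬s ∨ ¬t ∧ r ∧ ¬s   (De Morgan)
= r ∧ ¬s   (distribution)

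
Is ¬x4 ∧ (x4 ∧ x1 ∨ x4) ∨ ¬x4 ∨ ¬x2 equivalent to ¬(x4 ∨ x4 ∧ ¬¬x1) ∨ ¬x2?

Yes

E1: ¬x4 ∧ (x4 ∧ x1 ∨ x4) ∨ ¬x4 ∨ ¬x2
    = ¬x4 ∧ x4 ∨ ¬x4 ∨ ¬x2
    = ¬x4 ∨ ¬x2
E2: ¬(x4 ∨ x4 ∧ ¬¬x1) ∨ ¬x2
    = ¬(x4 ∨ x4 ∧ x1) ∨ ¬x2
    = ¬x4 ∨ ¬x2
Both reduce to ¬x4 ∨ ¬x2, so they are equivalent.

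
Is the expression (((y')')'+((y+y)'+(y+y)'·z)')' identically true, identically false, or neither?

identically false

(((y')')'+((y+y)'+(y+y)'·z)')'
= (((y')')'+((y+y)')')'   — absorption
= (y')'·(y+y)'   — De Morgan
= y·(y+y)'   — double negation
= y·y'   — idempotence
= 0   — complement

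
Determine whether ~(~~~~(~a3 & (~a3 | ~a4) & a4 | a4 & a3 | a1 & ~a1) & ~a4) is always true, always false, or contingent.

~(~~~~(~a3 & (~a3 | ~a4) & a4 | a4 & a3 | a1 & ~a1) & ~a4)
= ~(~~~~(~a3 & a4 | a4 & a3 | a1 & ~a1) & ~a4)   [absorption]
= ~(~~~~(a4 | a1 & ~a1) & ~a4)   [distribution]
= ~~~(a4 | a1 & ~a1) | a4   [De Morgan]
= ~~~a4 | a4   [complement / identity]
= ~a4 | a4   [double negation]
= 1   [complement]

always true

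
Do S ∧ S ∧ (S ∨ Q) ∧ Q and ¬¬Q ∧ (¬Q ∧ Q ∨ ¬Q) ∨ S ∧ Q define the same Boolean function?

Yes

E1: S ∧ S ∧ (S ∨ Q) ∧ Q
    = S ∧ S ∧ Q   — absorption
    = S ∧ Q   — idempotence
E2: ¬¬Q ∧ (¬Q ∧ Q ∨ ¬Q) ∨ S ∧ Q
    = ¬¬Q ∧ ¬Q ∨ S ∧ Q   — complement / identity
    = Q ∧ ¬Q ∨ S ∧ Q   — double negation
    = S ∧ Q   — complement / identity
Both reduce to S ∧ Q, so they are equivalent.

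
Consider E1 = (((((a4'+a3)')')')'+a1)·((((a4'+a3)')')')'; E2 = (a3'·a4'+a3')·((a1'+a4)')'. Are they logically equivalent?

No

E1: (((((a4'+a3)')')')'+a1)·((((a4'+a3)')')')'
    = ((((a4'+a3)')')')'   (absorption)
    = ((a4'+a3)')'   (double negation)
    = a4'+a3   (double negation)
E2: (a3'·a4'+a3')·((a1'+a4)')'
    = (a3'·a4'+a3')·(a1'+a4)   (double negation)
    = a3'·(a1'+a4)   (absorption)
These differ: at a1=1, a3=1, a4=1, E1 = 1 but E2 = 0.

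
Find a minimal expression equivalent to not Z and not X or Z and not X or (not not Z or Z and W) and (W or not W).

not Z and not X or Z and not X or (not not Z or Z and W) and (W or not W)
= not X or (not not Z or Z and W) and (W or not W)   [distribution]
= not X or (Z or Z and W) and (W or not W)   [double negation]
= not X or Z and (W or not W)   [absorption]
= not X or Z   [complement / identity]

not X or Z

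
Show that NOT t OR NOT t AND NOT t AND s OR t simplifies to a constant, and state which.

TRUE

NOT t OR NOT t AND NOT t AND s OR t
= NOT t OR NOT t AND s OR t
= NOT t OR t
= TRUE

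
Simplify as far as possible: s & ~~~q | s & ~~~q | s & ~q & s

~q & s

s & ~~~q | s & ~~~q | s & ~q & s
= s & ~~~q | s & ~q & s   [idempotence]
= (~~~q | ~q & s) & s   [distribution]
= (~q | ~q & s) & s   [double negation]
= ~q & s   [absorption]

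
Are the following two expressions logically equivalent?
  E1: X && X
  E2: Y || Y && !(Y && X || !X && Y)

No

E1: X && X
    = X   (idempotence)
E2: Y || Y && !(Y && X || !X && Y)
    = Y || Y && !Y   (distribution)
    = Y   (complement / identity)
These differ: at X=1, Y=0, E1 = 1 but E2 = 0.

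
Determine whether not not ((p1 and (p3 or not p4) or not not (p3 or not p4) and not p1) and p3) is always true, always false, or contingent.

contingent

not not ((p1 and (p3 or not p4) or not not (p3 or not p4) and not p1) and p3)
= (p1 and (p3 or not p4) or not not (p3 or not p4) and not p1) and p3   (double negation)
= (p1 and (p3 or not p4) or (p3 or not p4) and not p1) and p3   (double negation)
= (p3 or not p4) and p3   (distribution)
= p3   (absorption)
This depends on p3, so it is not a constant.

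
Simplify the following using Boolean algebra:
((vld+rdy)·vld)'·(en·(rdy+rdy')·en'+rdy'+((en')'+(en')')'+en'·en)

((vld+rdy)·vld)'·(en·(rdy+rdy')·en'+rdy'+((en')'+(en')')'+en'·en)
= vld'·(en·(rdy+rdy')·en'+rdy'+((en')'+(en')')'+en'·en)   [absorption]
= vld'·(en·(rdy+rdy')·en'+rdy'+en'·en'+en'·en)   [De Morgan]
= vld'·(en·en'+rdy'+en'·en'+en'·en)   [complement / identity]
= vld'·(en·en'+rdy'+en')   [distribution]
= vld'·(rdy'+en')   [complement / identity]

vld'·(rdy'+en')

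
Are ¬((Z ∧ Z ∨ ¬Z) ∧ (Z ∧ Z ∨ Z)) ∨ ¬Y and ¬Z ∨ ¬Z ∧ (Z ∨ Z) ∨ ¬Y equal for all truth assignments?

E1: ¬((Z ∧ Z ∨ ¬Z) ∧ (Z ∧ Z ∨ Z)) ∨ ¬Y
    = ¬(¬Z ∧ Z ∨ Z ∧ Z) ∨ ¬Y   — distribution
    = ¬Z ∨ ¬Y   — distribution
E2: ¬Z ∨ ¬Z ∧ (Z ∨ Z) ∨ ¬Y
    = ¬Z ∨ ¬Z ∧ Z ∨ ¬Y   — idempotence
    = ¬Z ∨ ¬Y   — complement / identity
Both reduce to ¬Z ∨ ¬Y, so they are equivalent.

Yes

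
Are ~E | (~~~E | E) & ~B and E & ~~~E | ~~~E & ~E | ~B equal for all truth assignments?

Yes

E1: ~E | (~~~E | E) & ~B
    = ~E | (~E | E) & ~B   — double negation
    = ~E | ~B   — complement / identity
E2: E & ~~~E | ~~~E & ~E | ~B
    = ~~~E | ~B   — distribution
    = ~E | ~B   — double negation
Both reduce to ~E | ~B, so they are equivalent.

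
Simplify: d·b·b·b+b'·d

d

d·b·b·b+b'·d
= d·b·b+b'·d   [idempotence]
= d·b+b'·d   [idempotence]
= d   [distribution]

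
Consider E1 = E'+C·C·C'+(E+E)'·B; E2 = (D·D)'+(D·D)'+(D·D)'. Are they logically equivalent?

No

E1: E'+C·C·C'+(E+E)'·B
    = E'+C·C'+(E+E)'·B
    = E'+(E+E)'·B
    = E'+E'·B
    = E'
E2: (D·D)'+(D·D)'+(D·D)'
    = (D·D)'+(D·D)'
    = (D·D)'
    = D'
These differ: at B=1, C=0, D=0, E=1, E1 = 0 but E2 = 1.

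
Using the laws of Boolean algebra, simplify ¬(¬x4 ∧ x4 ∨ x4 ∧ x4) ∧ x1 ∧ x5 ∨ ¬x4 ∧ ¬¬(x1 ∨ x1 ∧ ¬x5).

¬x4 ∧ x1

¬(¬x4 ∧ x4 ∨ x4 ∧ x4) ∧ x1 ∧ x5 ∨ ¬x4 ∧ ¬¬(x1 ∨ x1 ∧ ¬x5)
= ¬(¬x4 ∧ x4 ∨ x4 ∧ x4) ∧ x1 ∧ x5 ∨ ¬x4 ∧ ¬¬x1   (absorption)
= ¬x4 ∧ x1 ∧ x5 ∨ ¬x4 ∧ ¬¬x1   (distribution)
= ¬x4 ∧ x1 ∧ x5 ∨ ¬x4 ∧ x1   (double negation)
= ¬x4 ∧ x1   (absorption)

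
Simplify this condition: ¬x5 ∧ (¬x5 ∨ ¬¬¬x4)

¬x5 ∧ (¬x5 ∨ ¬¬¬x4)
= ¬x5 ∧ (¬x5 ∨ ¬x4)
= ¬x5

¬x5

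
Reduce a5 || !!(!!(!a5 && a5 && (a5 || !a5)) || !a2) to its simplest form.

a5 || !!(!!(!a5 && a5 && (a5 || !a5)) || !a2)
= a5 || !!(!a5 && a5 && (a5 || !a5) || !a2)   — double negation
= a5 || !!(!a5 && a5 || !a2)   — complement / identity
= a5 || !!!a2   — complement / identity
= a5 || !a2   — double negation

a5 || !a2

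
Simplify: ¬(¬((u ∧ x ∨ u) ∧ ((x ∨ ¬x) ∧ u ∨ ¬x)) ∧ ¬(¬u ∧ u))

¬(¬((u ∧ x ∨ u) ∧ ((x ∨ ¬x) ∧ u ∨ ¬x)) ∧ ¬(¬u ∧ u))
= ¬(¬((u ∧ x ∨ u) ∧ (u ∨ ¬x)) ∧ ¬(¬u ∧ u))   [complement / identity]
= ¬(¬(u ∧ (u ∨ ¬x)) ∧ ¬(¬u ∧ u))   [absorption]
= u ∧ (u ∨ ¬x) ∨ ¬u ∧ u   [De Morgan]
= u ∨ ¬u ∧ u   [absorption]
= u   [complement / identity]

u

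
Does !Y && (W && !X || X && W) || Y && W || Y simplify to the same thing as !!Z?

No

E1: !Y && (W && !X || X && W) || Y && W || Y
    = !Y && W || Y && W || Y
    = W || Y
E2: !!Z
    = Z
These differ: at W=1, X=0, Y=1, Z=0, E1 = 1 but E2 = 0.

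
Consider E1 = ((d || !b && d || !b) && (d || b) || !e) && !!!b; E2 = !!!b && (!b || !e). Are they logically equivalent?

No

E1: ((d || !b && d || !b) && (d || b) || !e) && !!!b
    = ((d || !b && d || !b) && (d || b) || !e) && !b   — double negation
    = ((d || !b) && (d || b) || !e) && !b   — absorption
    = (!b && b || d || !e) && !b   — distribution
    = (d || !e) && !b   — complement / identity
E2: !!!b && (!b || !e)
    = !b && (!b || !e)   — double negation
    = !b   — absorption
These differ: at b=0, d=0, e=1, E1 = 0 but E2 = 1.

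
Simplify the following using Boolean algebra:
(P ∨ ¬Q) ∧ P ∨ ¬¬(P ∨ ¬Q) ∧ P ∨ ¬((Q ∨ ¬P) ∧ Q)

P ∨ ¬Q

(P ∨ ¬Q) ∧ P ∨ ¬¬(P ∨ ¬Q) ∧ P ∨ ¬((Q ∨ ¬P) ∧ Q)
= (P ∨ ¬Q) ∧ P ∨ (P ∨ ¬Q) ∧ P ∨ ¬((Q ∨ ¬P) ∧ Q)   — double negation
= (P ∨ ¬Q) ∧ P ∨ ¬((Q ∨ ¬P) ∧ Q)   — idempotence
= P ∨ ¬((Q ∨ ¬P) ∧ Q)   — absorption
= P ∨ ¬Q   — absorption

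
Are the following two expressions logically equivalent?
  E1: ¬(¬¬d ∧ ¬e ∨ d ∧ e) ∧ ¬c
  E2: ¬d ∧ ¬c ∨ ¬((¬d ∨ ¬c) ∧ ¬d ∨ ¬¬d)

Yes

E1: ¬(¬¬d ∧ ¬e ∨ d ∧ e) ∧ ¬c
    = ¬(d ∧ ¬e ∨ d ∧ e) ∧ ¬c   (double negation)
    = ¬d ∧ ¬c   (distribution)
E2: ¬d ∧ ¬c ∨ ¬((¬d ∨ ¬c) ∧ ¬d ∨ ¬¬d)
    = ¬d ∧ ¬c ∨ ¬(¬d ∨ ¬¬d)   (absorption)
    = ¬d ∧ ¬c ∨ d ∧ ¬d   (De Morgan)
    = ¬d ∧ ¬c   (complement / identity)
Both reduce to ¬d ∧ ¬c, so they are equivalent.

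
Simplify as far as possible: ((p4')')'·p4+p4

p4

((p4')')'·p4+p4
= p4'·p4+p4   — double negation
= p4   — complement / identity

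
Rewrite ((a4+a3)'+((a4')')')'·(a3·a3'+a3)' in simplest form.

a4·a3'

((a4+a3)'+((a4')')')'·(a3·a3'+a3)'
= ((a4+a3)'+((a4')')')'·a3'   (complement / identity)
= (a4+a3)·(a4')'·a3'   (De Morgan)
= (a4+a3)·a4·a3'   (double negation)
= a4·a3'   (absorption)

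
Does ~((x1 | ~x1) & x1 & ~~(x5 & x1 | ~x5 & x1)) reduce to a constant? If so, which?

~((x1 | ~x1) & x1 & ~~(x5 & x1 | ~x5 & x1))
= ~((x1 | ~x1) & x1 & (x5 & x1 | ~x5 & x1))   — double negation
= ~((x1 | ~x1) & x1 & x1)   — distribution
= ~(x1 & x1)   — complement / identity
= ~x1   — idempotence
This depends on x1, so it is not a constant.

no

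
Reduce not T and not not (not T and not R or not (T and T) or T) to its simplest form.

not T and not not (not T and not R or not (T and T) or T)
= not T and not not (not T and not R or not T or T)   — idempotence
= not T and not not (not T or T)   — absorption
= not T and (not T or T)   — double negation
= not T   — complement / identity

not T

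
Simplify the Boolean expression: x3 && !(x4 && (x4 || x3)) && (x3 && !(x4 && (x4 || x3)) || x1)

x3 && !(x4 && (x4 || x3)) && (x3 && !(x4 && (x4 || x3)) || x1)
= x3 && !(x4 && (x4 || x3))   [absorption]
= x3 && !x4   [absorption]

x3 && !x4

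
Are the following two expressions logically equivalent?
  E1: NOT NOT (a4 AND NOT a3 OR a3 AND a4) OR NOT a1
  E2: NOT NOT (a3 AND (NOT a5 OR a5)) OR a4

No

E1: NOT NOT (a4 AND NOT a3 OR a3 AND a4) OR NOT a1
    = NOT NOT a4 OR NOT a1   — distribution
    = a4 OR NOT a1   — double negation
E2: NOT NOT (a3 AND (NOT a5 OR a5)) OR a4
    = a3 AND (NOT a5 OR a5) OR a4   — double negation
    = a3 OR a4   — complement / identity
These differ: at a1=0, a3=0, a4=0, a5=0, E1 = 1 but E2 = 0.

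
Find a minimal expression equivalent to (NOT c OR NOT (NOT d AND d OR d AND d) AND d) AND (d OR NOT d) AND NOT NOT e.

NOT c AND e

(NOT c OR NOT (NOT d AND d OR d AND d) AND d) AND (d OR NOT d) AND NOT NOT e
= (NOT c OR NOT d AND d) AND (d OR NOT d) AND NOT NOT e   — distribution
= (NOT c OR NOT d AND d) AND NOT NOT e   — complement / identity
= (NOT c OR NOT d AND d) AND e   — double negation
= NOT c AND e   — complement / identity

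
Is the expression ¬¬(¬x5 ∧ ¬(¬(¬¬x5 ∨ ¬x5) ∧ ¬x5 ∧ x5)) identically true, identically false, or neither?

¬¬(¬x5 ∧ ¬(¬(¬¬x5 ∨ ¬x5) ∧ ¬x5 ∧ x5))
= ¬¬(¬x5 ∧ ¬(¬x5 ∧ x5 ∧ ¬x5 ∧ x5))   (De Morgan)
= ¬(x5 ∨ ¬x5 ∧ x5 ∧ ¬x5 ∧ x5)   (De Morgan)
= ¬(x5 ∨ ¬x5 ∧ x5)   (idempotence)
= ¬x5   (complement / identity)
This depends on x5, so it is not a constant.

neither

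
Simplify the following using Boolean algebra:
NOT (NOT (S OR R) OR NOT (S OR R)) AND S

NOT (NOT (S OR R) OR NOT (S OR R)) AND S
= NOT NOT (S OR R) AND S   (idempotence)
= (S OR R) AND S   (double negation)
= S   (absorption)

S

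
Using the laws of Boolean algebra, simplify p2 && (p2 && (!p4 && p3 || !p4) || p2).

p2

p2 && (p2 && (!p4 && p3 || !p4) || p2)
= p2 && (p2 && !p4 || p2)   — absorption
= p2 && p2   — absorption
= p2   — idempotence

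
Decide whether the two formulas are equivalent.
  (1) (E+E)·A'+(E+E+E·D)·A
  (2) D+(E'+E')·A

E1: (E+E)·A'+(E+E+E·D)·A
    = (E+E)·A'+(E+E)·A   [absorption]
    = E+E   [distribution]
    = E   [idempotence]
E2: D+(E'+E')·A
    = D+E'·A   [idempotence]
These differ: at A=0, D=1, E=0, E1 = 0 but E2 = 1.

No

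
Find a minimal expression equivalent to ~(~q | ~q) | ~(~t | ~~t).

~(~q | ~q) | ~(~t | ~~t)
= ~(~q | ~q) | t & ~t
= q & q | t & ~t
= q & q
= q

q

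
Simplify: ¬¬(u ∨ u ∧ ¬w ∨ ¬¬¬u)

¬¬(u ∨ u ∧ ¬w ∨ ¬¬¬u)
= ¬¬(u ∨ ¬¬¬u)   — absorption
= u ∨ ¬¬¬u   — double negation
= u ∨ ¬u   — double negation
= True   — complement

True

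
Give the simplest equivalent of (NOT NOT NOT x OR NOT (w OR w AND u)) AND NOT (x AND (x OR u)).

NOT x

(NOT NOT NOT x OR NOT (w OR w AND u)) AND NOT (x AND (x OR u))
= (NOT NOT NOT x OR NOT w) AND NOT (x AND (x OR u))   (absorption)
= (NOT NOT NOT x OR NOT w) AND NOT x   (absorption)
= (NOT x OR NOT w) AND NOT x   (double negation)
= NOT x   (absorption)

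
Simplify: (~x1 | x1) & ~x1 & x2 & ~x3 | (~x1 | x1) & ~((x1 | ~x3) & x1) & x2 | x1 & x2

(~x1 | x1) & ~x1 & x2 & ~x3 | (~x1 | x1) & ~((x1 | ~x3) & x1) & x2 | x1 & x2
= (~x1 | x1) & ~x1 & x2 & ~x3 | (~x1 | x1) & ~x1 & x2 | x1 & x2   (absorption)
= (~x1 | x1) & ~x1 & x2 | x1 & x2   (absorption)
= ~x1 & x2 | x1 & x2   (complement / identity)
= x2   (distribution)

x2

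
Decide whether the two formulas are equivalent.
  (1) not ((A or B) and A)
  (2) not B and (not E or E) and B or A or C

E1: not ((A or B) and A)
    = not A   — absorption
E2: not B and (not E or E) and B or A or C
    = not B and B or A or C   — complement / identity
    = A or C   — complement / identity
These differ: at A=1, B=1, C=1, E=0, E1 = 0 but E2 = 1.

No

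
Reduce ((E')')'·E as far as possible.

((E')')'·E
= E'·E   (double negation)
= 0   (complement)

0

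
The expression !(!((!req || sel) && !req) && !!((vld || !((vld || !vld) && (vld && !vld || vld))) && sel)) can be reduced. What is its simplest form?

!(!((!req || sel) && !req) && !!((vld || !((vld || !vld) && (vld && !vld || vld))) && sel))
= !(!((!req || sel) && !req) && !!((vld || !(vld && !vld || vld)) && sel))   (complement / identity)
= (!req || sel) && !req || !((vld || !(vld && !vld || vld)) && sel)   (De Morgan)
= (!req || sel) && !req || !((vld || !vld) && sel)   (complement / identity)
= (!req || sel) && !req || !sel   (complement / identity)
= !req || !sel   (absorption)

!req || !sel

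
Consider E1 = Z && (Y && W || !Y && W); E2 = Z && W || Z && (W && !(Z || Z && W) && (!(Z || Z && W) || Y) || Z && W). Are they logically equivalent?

Yes

E1: Z && (Y && W || !Y && W)
    = Z && W
E2: Z && W || Z && (W && !(Z || Z && W) && (!(Z || Z && W) || Y) || Z && W)
    = Z && W || Z && (W && !(Z || Z && W) || Z && W)
    = Z && W || Z && (W && !Z || Z && W)
    = Z && W || Z && W
    = Z && W
Both reduce to Z && W, so they are equivalent.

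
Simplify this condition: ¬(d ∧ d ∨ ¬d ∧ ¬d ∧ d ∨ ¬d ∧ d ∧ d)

¬(d ∧ d ∨ ¬d ∧ ¬d ∧ d ∨ ¬d ∧ d ∧ d)
= ¬(d ∧ d ∨ ¬d ∧ d)   (distribution)
= ¬d   (distribution)

¬d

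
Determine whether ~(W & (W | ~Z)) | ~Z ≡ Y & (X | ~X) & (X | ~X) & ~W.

No

E1: ~(W & (W | ~Z)) | ~Z
    = ~W | ~Z   (absorption)
E2: Y & (X | ~X) & (X | ~X) & ~W
    = Y & (X | ~X) & ~W   (complement / identity)
    = Y & ~W   (complement / identity)
These differ: at W=0, X=0, Y=0, Z=0, E1 = 1 but E2 = 0.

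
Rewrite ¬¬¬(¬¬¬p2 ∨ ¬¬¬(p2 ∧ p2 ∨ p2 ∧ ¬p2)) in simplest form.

¬¬¬(¬¬¬p2 ∨ ¬¬¬(p2 ∧ p2 ∨ p2 ∧ ¬p2))
= ¬¬(¬¬p2 ∧ ¬¬(p2 ∧ p2 ∨ p2 ∧ ¬p2))   — De Morgan
= ¬¬(¬¬p2 ∧ ¬¬p2)   — distribution
= ¬¬¬¬p2   — idempotence
= ¬¬p2   — double negation
= p2   — double negation

p2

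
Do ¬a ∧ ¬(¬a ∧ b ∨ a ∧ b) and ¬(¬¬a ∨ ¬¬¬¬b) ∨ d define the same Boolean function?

No

E1: ¬a ∧ ¬(¬a ∧ b ∨ a ∧ b)
    = ¬a ∧ ¬b
E2: ¬(¬¬a ∨ ¬¬¬¬b) ∨ d
    = ¬(¬¬a ∨ ¬¬b) ∨ d
    = ¬a ∧ ¬b ∨ d
These differ: at a=1, b=1, d=1, E1 = 0 but E2 = 1.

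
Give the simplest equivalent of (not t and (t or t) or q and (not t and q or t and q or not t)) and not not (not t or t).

(not t and (t or t) or q and (not t and q or t and q or not t)) and not not (not t or t)
= (not t and (t or t) or q and (q or not t)) and not not (not t or t)   — distribution
= (not t and (t or t) or q and (q or not t)) and (not t or t)   — double negation
= (not t and (t or t) or q) and (not t or t)   — absorption
= (not t and t or q) and (not t or t)   — idempotence
= not t and t or q   — complement / identity
= q   — complement / identity

q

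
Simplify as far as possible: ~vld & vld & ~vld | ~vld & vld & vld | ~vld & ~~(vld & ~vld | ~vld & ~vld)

~vld

~vld & vld & ~vld | ~vld & vld & vld | ~vld & ~~(vld & ~vld | ~vld & ~vld)
= ~vld & vld & ~vld | ~vld & vld & vld | ~vld & (vld & ~vld | ~vld & ~vld)
= ~vld & vld & ~vld | ~vld & vld & vld | ~vld & ~vld
= ~vld & vld | ~vld & ~vld
= ~vld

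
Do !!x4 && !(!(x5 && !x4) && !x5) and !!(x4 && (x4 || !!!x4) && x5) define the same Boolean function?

E1: !!x4 && !(!(x5 && !x4) && !x5)
    = !!x4 && (x5 && !x4 || x5)
    = x4 && (x5 && !x4 || x5)
    = x4 && x5
E2: !!(x4 && (x4 || !!!x4) && x5)
    = !!(x4 && (x4 || !x4) && x5)
    = x4 && (x4 || !x4) && x5
    = x4 && x5
Both reduce to x4 && x5, so they are equivalent.

Yes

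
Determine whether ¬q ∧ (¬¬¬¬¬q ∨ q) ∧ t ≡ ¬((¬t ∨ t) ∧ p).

No

E1: ¬q ∧ (¬¬¬¬¬q ∨ q) ∧ t
    = ¬q ∧ (¬¬¬q ∨ q) ∧ t   (double negation)
    = ¬q ∧ (¬q ∨ q) ∧ t   (double negation)
    = ¬q ∧ t   (complement / identity)
E2: ¬((¬t ∨ t) ∧ p)
    = ¬p   (complement / identity)
These differ: at p=0, q=0, t=0, E1 = 0 but E2 = 1.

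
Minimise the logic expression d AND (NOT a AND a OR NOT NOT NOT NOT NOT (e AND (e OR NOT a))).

d AND (NOT a AND a OR NOT NOT NOT NOT NOT (e AND (e OR NOT a)))
= d AND NOT NOT NOT NOT NOT (e AND (e OR NOT a))   [complement / identity]
= d AND NOT NOT NOT NOT NOT e   [absorption]
= d AND NOT NOT NOT e   [double negation]
= d AND NOT e   [double negation]

d AND NOT e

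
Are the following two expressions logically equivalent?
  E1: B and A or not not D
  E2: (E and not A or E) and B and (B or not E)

E1: B and A or not not D
    = B and A or D
E2: (E and not A or E) and B and (B or not E)
    = E and B and (B or not E)
    = E and B
These differ: at A=1, B=0, D=1, E=0, E1 = 1 but E2 = 0.

No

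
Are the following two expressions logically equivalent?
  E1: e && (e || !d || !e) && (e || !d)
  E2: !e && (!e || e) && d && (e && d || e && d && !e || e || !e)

E1: e && (e || !d || !e) && (e || !d)
    = e && (e || !d)   (absorption)
    = e   (absorption)
E2: !e && (!e || e) && d && (e && d || e && d && !e || e || !e)
    = !e && d && (e && d || e && d && !e || e || !e)   (complement / identity)
    = !e && d && (e && d || e || !e)   (absorption)
    = !e && d && (e || !e)   (absorption)
    = !e && d   (complement / identity)
These differ: at d=1, e=1, E1 = 1 but E2 = 0.

No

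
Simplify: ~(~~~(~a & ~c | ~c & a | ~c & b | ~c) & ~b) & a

~(~~~(~a & ~c | ~c & a | ~c & b | ~c) & ~b) & a
= ~(~(~a & ~c | ~c & a | ~c & b | ~c) & ~b) & a   (double negation)
= ~(~(~c | ~c & b | ~c) & ~b) & a   (distribution)
= (~c | ~c & b | ~c | b) & a   (De Morgan)
= (~c | ~c | b) & a   (absorption)
= (~c | b) & a   (idempotence)

(~c | b) & a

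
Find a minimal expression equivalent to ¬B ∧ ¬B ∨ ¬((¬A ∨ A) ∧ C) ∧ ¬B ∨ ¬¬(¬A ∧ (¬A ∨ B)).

¬B ∨ ¬A

¬B ∧ ¬B ∨ ¬((¬A ∨ A) ∧ C) ∧ ¬B ∨ ¬¬(¬A ∧ (¬A ∨ B))
= ¬B ∧ ¬B ∨ ¬((¬A ∨ A) ∧ C) ∧ ¬B ∨ ¬A ∧ (¬A ∨ B)   — double negation
= ¬B ∧ (¬B ∨ ¬((¬A ∨ A) ∧ C)) ∨ ¬A ∧ (¬A ∨ B)   — distribution
= ¬B ∧ (¬B ∨ ¬((¬A ∨ A) ∧ C)) ∨ ¬A   — absorption
= ¬B ∧ (¬B ∨ ¬C) ∨ ¬A   — complement / identity
= ¬B ∨ ¬A   — absorption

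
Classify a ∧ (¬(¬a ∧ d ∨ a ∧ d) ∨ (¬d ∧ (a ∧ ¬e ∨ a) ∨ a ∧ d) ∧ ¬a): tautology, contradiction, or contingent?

a ∧ (¬(¬a ∧ d ∨ a ∧ d) ∨ (¬d ∧ (a ∧ ¬e ∨ a) ∨ a ∧ d) ∧ ¬a)
= a ∧ (¬(¬a ∧ d ∨ a ∧ d) ∨ (¬d ∧ a ∨ a ∧ d) ∧ ¬a)   [absorption]
= a ∧ (¬(¬a ∧ d ∨ a ∧ d) ∨ a ∧ ¬a)   [distribution]
= a ∧ ¬(¬a ∧ d ∨ a ∧ d)   [complement / identity]
= a ∧ ¬d   [distribution]
This depends on a, d, so it is not a constant.

contingent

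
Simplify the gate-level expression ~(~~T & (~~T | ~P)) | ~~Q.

~T | Q

~(~~T & (~~T | ~P)) | ~~Q
= ~~~T | ~~Q   (absorption)
= ~T | ~~Q   (double negation)
= ~T | Q   (double negation)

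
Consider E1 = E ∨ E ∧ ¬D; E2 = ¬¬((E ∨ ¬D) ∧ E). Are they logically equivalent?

E1: E ∨ E ∧ ¬D
    = E   [absorption]
E2: ¬¬((E ∨ ¬D) ∧ E)
    = ¬¬E   [absorption]
    = E   [double negation]
Both reduce to E, so they are equivalent.

Yes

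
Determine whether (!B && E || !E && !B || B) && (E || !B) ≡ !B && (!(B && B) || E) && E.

E1: (!B && E || !E && !B || B) && (E || !B)
    = (!B || B) && (E || !B)   [distribution]
    = E || !B   [complement / identity]
E2: !B && (!(B && B) || E) && E
    = !B && (!B || E) && E   [idempotence]
    = !B && E   [absorption]
These differ: at B=1, E=1, E1 = 1 but E2 = 0.

No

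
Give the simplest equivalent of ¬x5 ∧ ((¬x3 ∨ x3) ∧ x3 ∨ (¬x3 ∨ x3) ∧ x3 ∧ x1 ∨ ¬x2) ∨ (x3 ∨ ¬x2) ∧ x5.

¬x5 ∧ ((¬x3 ∨ x3) ∧ x3 ∨ (¬x3 ∨ x3) ∧ x3 ∧ x1 ∨ ¬x2) ∨ (x3 ∨ ¬x2) ∧ x5
= ¬x5 ∧ ((¬x3 ∨ x3) ∧ x3 ∨ ¬x2) ∨ (x3 ∨ ¬x2) ∧ x5   [absorption]
= ¬x5 ∧ (x3 ∨ ¬x2) ∨ (x3 ∨ ¬x2) ∧ x5   [complement / identity]
= x3 ∨ ¬x2   [distribution]

x3 ∨ ¬x2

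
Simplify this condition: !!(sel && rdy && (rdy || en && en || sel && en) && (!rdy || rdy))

sel && rdy

!!(sel && rdy && (rdy || en && en || sel && en) && (!rdy || rdy))
= !!(sel && rdy && (rdy || en && en || sel && en))   [complement / identity]
= !!(sel && rdy && (rdy || (en || sel) && en))   [distribution]
= !!(sel && rdy && (rdy || en))   [absorption]
= !!(sel && rdy)   [absorption]
= sel && rdy   [double negation]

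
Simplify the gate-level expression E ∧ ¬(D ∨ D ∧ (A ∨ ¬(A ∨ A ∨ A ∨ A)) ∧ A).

E ∧ ¬D

E ∧ ¬(D ∨ D ∧ (A ∨ ¬(A ∨ A ∨ A ∨ A)) ∧ A)
= E ∧ ¬(D ∨ D ∧ (A ∨ ¬(A ∨ A)) ∧ A)   — idempotence
= E ∧ ¬(D ∨ D ∧ (A ∨ ¬A) ∧ A)   — idempotence
= E ∧ ¬(D ∨ D ∧ A)   — complement / identity
= E ∧ ¬D   — absorption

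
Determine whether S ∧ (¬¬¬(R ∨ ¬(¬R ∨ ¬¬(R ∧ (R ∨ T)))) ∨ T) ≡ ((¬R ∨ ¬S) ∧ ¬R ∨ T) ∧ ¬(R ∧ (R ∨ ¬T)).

E1: S ∧ (¬¬¬(R ∨ ¬(¬R ∨ ¬¬(R ∧ (R ∨ T)))) ∨ T)
    = S ∧ (¬¬¬(R ∨ R ∧ ¬(R ∧ (R ∨ T))) ∨ T)   — De Morgan
    = S ∧ (¬¬¬(R ∨ R ∧ ¬R) ∨ T)   — absorption
    = S ∧ (¬¬¬R ∨ T)   — complement / identity
    = S ∧ (¬R ∨ T)   — double negation
E2: ((¬R ∨ ¬S) ∧ ¬R ∨ T) ∧ ¬(R ∧ (R ∨ ¬T))
    = (¬R ∨ T) ∧ ¬(R ∧ (R ∨ ¬T))   — absorption
    = (¬R ∨ T) ∧ ¬R   — absorption
    = ¬R   — absorption
These differ: at R=0, S=0, T=1, E1 = 0 but E2 = 1.

No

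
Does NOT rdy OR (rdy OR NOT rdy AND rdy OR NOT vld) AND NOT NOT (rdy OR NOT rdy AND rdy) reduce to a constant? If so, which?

yes, True

NOT rdy OR (rdy OR NOT rdy AND rdy OR NOT vld) AND NOT NOT (rdy OR NOT rdy AND rdy)
= NOT rdy OR (rdy OR NOT rdy AND rdy OR NOT vld) AND (rdy OR NOT rdy AND rdy)   — double negation
= NOT rdy OR rdy OR NOT rdy AND rdy   — absorption
= NOT rdy OR rdy   — complement / identity
= TRUE   — complement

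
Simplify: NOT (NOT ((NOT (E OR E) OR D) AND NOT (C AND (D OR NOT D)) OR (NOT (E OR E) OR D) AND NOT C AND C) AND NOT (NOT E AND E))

NOT (NOT ((NOT (E OR E) OR D) AND NOT (C AND (D OR NOT D)) OR (NOT (E OR E) OR D) AND NOT C AND C) AND NOT (NOT E AND E))
= NOT (NOT ((NOT (E OR E) OR D) AND NOT C OR (NOT (E OR E) OR D) AND NOT C AND C) AND NOT (NOT E AND E))   [complement / identity]
= (NOT (E OR E) OR D) AND NOT C OR (NOT (E OR E) OR D) AND NOT C AND C OR NOT E AND E   [De Morgan]
= (NOT (E OR E) OR D) AND NOT C OR (NOT (E OR E) OR D) AND NOT C AND C   [complement / identity]
= (NOT (E OR E) OR D) AND NOT C   [absorption]
= (NOT E OR D) AND NOT C   [idempotence]

(NOT E OR D) AND NOT C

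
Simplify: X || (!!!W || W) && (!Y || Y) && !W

X || !W

X || (!!!W || W) && (!Y || Y) && !W
= X || (!!!W || W) && !W   — complement / identity
= X || (!W || W) && !W   — double negation
= X || !W   — complement / identity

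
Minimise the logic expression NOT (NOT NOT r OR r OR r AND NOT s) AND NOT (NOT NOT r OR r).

NOT (NOT NOT r OR r OR r AND NOT s) AND NOT (NOT NOT r OR r)
= NOT (NOT NOT r OR r) AND NOT (NOT NOT r OR r)   (absorption)
= NOT (NOT NOT r OR r)   (idempotence)
= NOT (r OR r)   (double negation)
= NOT r   (idempotence)

NOT r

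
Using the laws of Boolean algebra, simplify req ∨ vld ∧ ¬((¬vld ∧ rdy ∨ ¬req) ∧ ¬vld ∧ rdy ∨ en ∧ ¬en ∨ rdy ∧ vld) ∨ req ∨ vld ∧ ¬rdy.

req ∨ vld ∧ ¬((¬vld ∧ rdy ∨ ¬req) ∧ ¬vld ∧ rdy ∨ en ∧ ¬en ∨ rdy ∧ vld) ∨ req ∨ vld ∧ ¬rdy
= req ∨ vld ∧ ¬((¬vld ∧ rdy ∨ ¬req) ∧ ¬vld ∧ rdy ∨ rdy ∧ vld) ∨ req ∨ vld ∧ ¬rdy
= req ∨ vld ∧ ¬(¬vld ∧ rdy ∨ rdy ∧ vld) ∨ req ∨ vld ∧ ¬rdy
= req ∨ vld ∧ ¬rdy ∨ req ∨ vld ∧ ¬rdy
= req ∨ vld ∧ ¬rdy

req ∨ vld ∧ ¬rdy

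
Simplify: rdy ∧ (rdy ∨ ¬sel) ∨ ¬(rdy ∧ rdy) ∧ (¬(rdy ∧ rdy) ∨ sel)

True

rdy ∧ (rdy ∨ ¬sel) ∨ ¬(rdy ∧ rdy) ∧ (¬(rdy ∧ rdy) ∨ sel)
= rdy ∨ ¬(rdy ∧ rdy) ∧ (¬(rdy ∧ rdy) ∨ sel)   — absorption
= rdy ∨ ¬(rdy ∧ rdy)   — absorption
= rdy ∨ ¬rdy   — idempotence
= True   — complement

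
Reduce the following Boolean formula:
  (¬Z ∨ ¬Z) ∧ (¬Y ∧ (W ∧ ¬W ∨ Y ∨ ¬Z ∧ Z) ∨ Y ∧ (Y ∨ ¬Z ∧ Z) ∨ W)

(¬Z ∨ ¬Z) ∧ (¬Y ∧ (W ∧ ¬W ∨ Y ∨ ¬Z ∧ Z) ∨ Y ∧ (Y ∨ ¬Z ∧ Z) ∨ W)
= (¬Z ∨ ¬Z) ∧ (¬Y ∧ (Y ∨ ¬Z ∧ Z) ∨ Y ∧ (Y ∨ ¬Z ∧ Z) ∨ W)   (complement / identity)
= (¬Z ∨ ¬Z) ∧ (Y ∨ ¬Z ∧ Z ∨ W)   (distribution)
= (¬Z ∨ ¬Z) ∧ (Y ∨ W)   (complement / identity)
= ¬Z ∧ (Y ∨ W)   (idempotence)

¬Z ∧ (Y ∨ W)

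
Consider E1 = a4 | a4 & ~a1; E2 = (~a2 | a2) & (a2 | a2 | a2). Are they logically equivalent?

E1: a4 | a4 & ~a1
    = a4   [absorption]
E2: (~a2 | a2) & (a2 | a2 | a2)
    = (~a2 | a2) & (a2 | a2)   [idempotence]
    = a2 | a2   [complement / identity]
    = a2   [idempotence]
These differ: at a1=0, a2=0, a4=1, E1 = 1 but E2 = 0.

No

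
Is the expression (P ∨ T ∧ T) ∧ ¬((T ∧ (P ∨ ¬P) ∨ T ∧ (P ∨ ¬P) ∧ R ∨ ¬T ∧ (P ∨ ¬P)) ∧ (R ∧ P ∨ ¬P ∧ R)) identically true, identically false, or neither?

(P ∨ T ∧ T) ∧ ¬((T ∧ (P ∨ ¬P) ∨ T ∧ (P ∨ ¬P) ∧ R ∨ ¬T ∧ (P ∨ ¬P)) ∧ (R ∧ P ∨ ¬P ∧ R))
= (P ∨ T ∧ T) ∧ ¬((T ∧ (P ∨ ¬P) ∨ T ∧ (P ∨ ¬P) ∧ R ∨ ¬T ∧ (P ∨ ¬P)) ∧ R)   [distribution]
= (P ∨ T ∧ T) ∧ ¬((T ∧ (P ∨ ¬P) ∨ ¬T ∧ (P ∨ ¬P)) ∧ R)   [absorption]
= (P ∨ T ∧ T) ∧ ¬((P ∨ ¬P) ∧ R)   [distribution]
= (P ∨ T) ∧ ¬((P ∨ ¬P) ∧ R)   [idempotence]
= (P ∨ T) ∧ ¬R   [complement / identity]
This depends on P, R, T, so it is not a constant.

neither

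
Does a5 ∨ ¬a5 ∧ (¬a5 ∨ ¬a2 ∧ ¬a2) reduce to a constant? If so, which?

a5 ∨ ¬a5 ∧ (¬a5 ∨ ¬a2 ∧ ¬a2)
= a5 ∨ ¬a5 ∧ (¬a5 ∨ ¬a2)
= a5 ∨ ¬a5
= True

yes, True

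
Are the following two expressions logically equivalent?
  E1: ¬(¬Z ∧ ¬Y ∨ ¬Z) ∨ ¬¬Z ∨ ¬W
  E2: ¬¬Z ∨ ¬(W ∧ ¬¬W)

E1: ¬(¬Z ∧ ¬Y ∨ ¬Z) ∨ ¬¬Z ∨ ¬W
    = ¬¬Z ∨ ¬¬Z ∨ ¬W   [absorption]
    = ¬¬Z ∨ ¬W   [idempotence]
    = Z ∨ ¬W   [double negation]
E2: ¬¬Z ∨ ¬(W ∧ ¬¬W)
    = ¬¬Z ∨ ¬(W ∧ W)   [double negation]
    = Z ∨ ¬(W ∧ W)   [double negation]
    = Z ∨ ¬W   [idempotence]
Both reduce to Z ∨ ¬W, so they are equivalent.

Yes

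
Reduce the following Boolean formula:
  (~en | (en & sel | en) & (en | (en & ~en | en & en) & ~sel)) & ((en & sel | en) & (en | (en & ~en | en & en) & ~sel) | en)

(~en | (en & sel | en) & (en | (en & ~en | en & en) & ~sel)) & ((en & sel | en) & (en | (en & ~en | en & en) & ~sel) | en)
= ~en & en | (en & sel | en) & (en | (en & ~en | en & en) & ~sel)   [distribution]
= ~en & en | (en & sel | en) & (en | en & ~sel)   [distribution]
= ~en & en | en & (en | en & ~sel)   [absorption]
= ~en & en | en & en   [absorption]
= en   [distribution]

en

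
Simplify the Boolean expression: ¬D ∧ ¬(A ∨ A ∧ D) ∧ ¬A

¬D ∧ ¬(A ∨ A ∧ D) ∧ ¬A
= ¬D ∧ ¬A ∧ ¬A
= ¬D ∧ ¬A

¬D ∧ ¬A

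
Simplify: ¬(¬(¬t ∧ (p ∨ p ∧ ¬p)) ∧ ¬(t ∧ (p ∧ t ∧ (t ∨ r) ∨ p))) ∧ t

¬(¬(¬t ∧ (p ∨ p ∧ ¬p)) ∧ ¬(t ∧ (p ∧ t ∧ (t ∨ r) ∨ p))) ∧ t
= ¬(¬(¬t ∧ (p ∨ p ∧ ¬p)) ∧ ¬(t ∧ (p ∧ t ∨ p))) ∧ t
= ¬(¬(¬t ∧ (p ∨ p ∧ ¬p)) ∧ ¬(t ∧ p)) ∧ t
= (¬t ∧ (p ∨ p ∧ ¬p) ∨ t ∧ p) ∧ t
= (¬t ∧ p ∨ t ∧ p) ∧ t
= p ∧ t

p ∧ t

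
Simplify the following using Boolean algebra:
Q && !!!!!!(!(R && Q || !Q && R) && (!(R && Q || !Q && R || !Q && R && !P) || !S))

Q && !R

Q && !!!!!!(!(R && Q || !Q && R) && (!(R && Q || !Q && R || !Q && R && !P) || !S))
= Q && !!!!(!(R && Q || !Q && R) && (!(R && Q || !Q && R || !Q && R && !P) || !S))
= Q && !!!!(!(R && Q || !Q && R) && (!(R && Q || !Q && R) || !S))
= Q && !!!!!(R && Q || !Q && R)
= Q && !!!(R && Q || !Q && R)
= Q && !!!R
= Q && !R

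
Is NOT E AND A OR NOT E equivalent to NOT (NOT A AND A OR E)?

E1: NOT E AND A OR NOT E
    = NOT E   [absorption]
E2: NOT (NOT A AND A OR E)
    = NOT E   [complement / identity]
Both reduce to NOT E, so they are equivalent.

Yes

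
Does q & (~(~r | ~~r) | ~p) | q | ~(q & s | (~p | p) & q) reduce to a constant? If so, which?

yes, True

q & (~(~r | ~~r) | ~p) | q | ~(q & s | (~p | p) & q)
= q & (r & ~r | ~p) | q | ~(q & s | (~p | p) & q)   (De Morgan)
= q & (r & ~r | ~p) | q | ~(q & s | q)   (complement / identity)
= q & ~p | q | ~(q & s | q)   (complement / identity)
= q & ~p | q | ~q   (absorption)
= q | ~q   (absorption)
= 1   (complement)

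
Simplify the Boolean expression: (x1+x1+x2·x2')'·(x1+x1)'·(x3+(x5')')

x1'·(x3+x5)

(x1+x1+x2·x2')'·(x1+x1)'·(x3+(x5')')
= (x1+x1)'·(x1+x1)'·(x3+(x5')')   — complement / identity
= (x1+x1)'·(x1+x1)'·(x3+x5)   — double negation
= (x1+x1)'·(x3+x5)   — idempotence
= x1'·(x3+x5)   — idempotence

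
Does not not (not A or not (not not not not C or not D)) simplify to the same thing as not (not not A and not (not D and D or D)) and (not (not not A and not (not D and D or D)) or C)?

No

E1: not not (not A or not (not not not not C or not D))
    = not not (not A or not (not not C or not D))   (double negation)
    = not not (not A or not C and D)   (De Morgan)
    = not A or not C and D   (double negation)
E2: not (not not A and not (not D and D or D)) and (not (not not A and not (not D and D or D)) or C)
    = not (not not A and not (not D and D or D))   (absorption)
    = not (not not A and not D)   (complement / identity)
    = not A or D   (De Morgan)
These differ: at A=1, C=1, D=1, E1 = 0 but E2 = 1.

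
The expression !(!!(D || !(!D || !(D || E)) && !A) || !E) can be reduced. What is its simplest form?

!D && E

!(!!(D || !(!D || !(D || E)) && !A) || !E)
= !(!!(D || D && (D || E) && !A) || !E)   [De Morgan]
= !(!!(D || D && !A) || !E)   [absorption]
= !(!!D || !E)   [absorption]
= !D && E   [De Morgan]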